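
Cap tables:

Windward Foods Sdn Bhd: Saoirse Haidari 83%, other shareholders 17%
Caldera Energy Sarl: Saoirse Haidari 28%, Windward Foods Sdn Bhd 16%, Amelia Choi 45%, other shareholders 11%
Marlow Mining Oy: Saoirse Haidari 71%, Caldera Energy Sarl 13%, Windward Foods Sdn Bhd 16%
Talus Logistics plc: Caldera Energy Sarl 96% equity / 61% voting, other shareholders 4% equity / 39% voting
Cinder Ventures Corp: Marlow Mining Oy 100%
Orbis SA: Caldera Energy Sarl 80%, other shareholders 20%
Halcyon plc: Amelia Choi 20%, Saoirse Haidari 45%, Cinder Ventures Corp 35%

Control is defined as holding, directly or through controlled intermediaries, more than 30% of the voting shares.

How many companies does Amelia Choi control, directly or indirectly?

3

Amelia holds 45% of Caldera, so Amelia controls Caldera.
Caldera holds 61% of Talus, so Amelia controls Talus.
Caldera holds 80% of Orbis, so Amelia controls Orbis.
No other company's threshold is met.
Amelia controls 3 companies.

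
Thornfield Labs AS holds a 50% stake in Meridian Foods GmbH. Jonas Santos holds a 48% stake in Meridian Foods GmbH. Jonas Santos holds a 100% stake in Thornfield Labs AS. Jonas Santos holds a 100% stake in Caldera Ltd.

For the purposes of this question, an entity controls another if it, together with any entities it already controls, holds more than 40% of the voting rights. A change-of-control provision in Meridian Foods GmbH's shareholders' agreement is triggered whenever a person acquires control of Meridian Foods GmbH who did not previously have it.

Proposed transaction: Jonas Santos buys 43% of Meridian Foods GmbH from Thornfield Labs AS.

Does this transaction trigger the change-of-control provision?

No

The purchase adds only to Jonas's holdings (Thornfield's stake shrinks), so Jonas is the only person who could newly come to control Meridian.
Jonas holds 100% of Thornfield, so Jonas controls Thornfield.
Jonas and Thornfield together hold 48% + 50% = 98% of Meridian, so Jonas controls Meridian.
So Jonas already controls Meridian before the transaction.
After the purchase, Jonas's direct stake in Meridian rises to 48% + 43% = 91%, and Thornfield's stake falls to 7%.
Jonas controlled Meridian already, so this is not a new person acquiring control; every other person's position is unchanged or reduced.
No new person acquires control, so the clause is not triggered.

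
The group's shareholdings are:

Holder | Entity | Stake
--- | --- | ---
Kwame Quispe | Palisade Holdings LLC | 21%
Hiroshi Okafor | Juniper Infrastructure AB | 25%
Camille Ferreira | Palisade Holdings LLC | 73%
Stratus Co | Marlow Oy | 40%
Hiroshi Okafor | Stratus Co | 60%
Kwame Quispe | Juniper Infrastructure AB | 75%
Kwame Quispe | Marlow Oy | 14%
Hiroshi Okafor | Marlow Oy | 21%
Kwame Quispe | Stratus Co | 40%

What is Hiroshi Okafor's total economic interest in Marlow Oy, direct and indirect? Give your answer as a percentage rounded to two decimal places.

Hiroshi reaches Marlow along 2 paths.
Direct stake: 21% = 21%.
Via Stratus: 60% × 40% = 24%.
Total: 21% + 24% = 45%.
Rounded: 45.00%.

45.00%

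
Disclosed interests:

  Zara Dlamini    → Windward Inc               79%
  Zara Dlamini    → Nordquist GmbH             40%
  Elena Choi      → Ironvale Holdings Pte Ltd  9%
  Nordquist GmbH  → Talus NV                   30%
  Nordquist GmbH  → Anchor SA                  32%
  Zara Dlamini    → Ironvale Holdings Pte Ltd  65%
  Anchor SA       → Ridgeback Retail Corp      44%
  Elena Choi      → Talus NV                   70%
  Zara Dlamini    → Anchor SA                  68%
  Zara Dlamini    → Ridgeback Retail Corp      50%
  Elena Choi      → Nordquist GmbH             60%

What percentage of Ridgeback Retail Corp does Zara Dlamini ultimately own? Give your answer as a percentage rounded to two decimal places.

Zara reaches Ridgeback along 3 paths.
Via Nordquist → Anchor: 40% × 32% × 44% = 5.632%.
Via Anchor: 68% × 44% = 29.92%.
Direct stake: 50% = 50%.
Total: 5.632% + 29.92% + 50% = 85.552%.
Rounded: 85.55%.

85.55%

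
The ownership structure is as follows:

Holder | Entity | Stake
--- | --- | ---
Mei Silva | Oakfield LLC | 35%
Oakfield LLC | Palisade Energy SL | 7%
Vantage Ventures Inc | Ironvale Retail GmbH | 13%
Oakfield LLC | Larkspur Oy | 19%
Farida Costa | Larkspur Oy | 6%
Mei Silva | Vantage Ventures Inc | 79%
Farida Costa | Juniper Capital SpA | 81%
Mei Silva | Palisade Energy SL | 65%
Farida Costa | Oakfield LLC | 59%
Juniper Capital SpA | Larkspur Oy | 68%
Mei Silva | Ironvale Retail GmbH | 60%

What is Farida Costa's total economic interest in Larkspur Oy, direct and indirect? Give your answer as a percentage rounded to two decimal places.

Farida reaches Larkspur along 3 paths.
Direct stake: 6% = 6%.
Via Juniper: 81% × 68% = 55.08%.
Via Oakfield: 59% × 19% = 11.21%.
Total: 6% + 55.08% + 11.21% = 72.29%.

72.29%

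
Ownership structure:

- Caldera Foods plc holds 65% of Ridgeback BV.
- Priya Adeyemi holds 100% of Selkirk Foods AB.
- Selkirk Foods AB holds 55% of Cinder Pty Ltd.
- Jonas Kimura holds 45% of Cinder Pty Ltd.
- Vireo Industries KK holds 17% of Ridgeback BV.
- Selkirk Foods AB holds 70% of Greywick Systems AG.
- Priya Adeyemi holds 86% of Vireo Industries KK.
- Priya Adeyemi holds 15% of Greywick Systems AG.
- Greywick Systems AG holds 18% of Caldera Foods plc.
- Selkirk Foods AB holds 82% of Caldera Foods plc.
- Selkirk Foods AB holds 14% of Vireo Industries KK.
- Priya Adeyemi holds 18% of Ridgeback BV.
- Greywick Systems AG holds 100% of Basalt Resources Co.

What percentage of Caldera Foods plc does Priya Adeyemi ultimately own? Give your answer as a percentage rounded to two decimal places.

97.30%

Priya reaches Caldera along 3 paths.
Via Selkirk: 100% × 82% = 82%.
Via Selkirk → Greywick: 100% × 70% × 18% = 12.6%.
Via Greywick: 15% × 18% = 2.7%.
Total: 82% + 12.6% + 2.7% = 97.3%.
Rounded: 97.30%.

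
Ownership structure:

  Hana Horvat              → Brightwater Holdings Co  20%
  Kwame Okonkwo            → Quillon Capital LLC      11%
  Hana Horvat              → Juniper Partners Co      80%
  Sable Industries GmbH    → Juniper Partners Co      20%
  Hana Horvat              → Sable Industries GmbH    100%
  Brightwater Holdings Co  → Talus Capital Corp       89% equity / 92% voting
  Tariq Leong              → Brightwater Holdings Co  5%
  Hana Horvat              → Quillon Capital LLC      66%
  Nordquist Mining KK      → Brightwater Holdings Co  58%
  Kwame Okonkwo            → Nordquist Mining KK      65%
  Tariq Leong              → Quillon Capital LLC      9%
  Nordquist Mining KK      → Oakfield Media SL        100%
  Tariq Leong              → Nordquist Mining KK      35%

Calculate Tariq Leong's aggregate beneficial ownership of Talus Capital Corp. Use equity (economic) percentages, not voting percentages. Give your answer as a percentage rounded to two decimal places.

Tariq reaches Talus along 2 paths.
Via Nordquist → Brightwater: 35% × 58% × 89% = 18.067%.
Via Brightwater: 5% × 89% = 4.45%.
Total: 18.067% + 4.45% = 22.517%.
Rounded: 22.52%.

22.52%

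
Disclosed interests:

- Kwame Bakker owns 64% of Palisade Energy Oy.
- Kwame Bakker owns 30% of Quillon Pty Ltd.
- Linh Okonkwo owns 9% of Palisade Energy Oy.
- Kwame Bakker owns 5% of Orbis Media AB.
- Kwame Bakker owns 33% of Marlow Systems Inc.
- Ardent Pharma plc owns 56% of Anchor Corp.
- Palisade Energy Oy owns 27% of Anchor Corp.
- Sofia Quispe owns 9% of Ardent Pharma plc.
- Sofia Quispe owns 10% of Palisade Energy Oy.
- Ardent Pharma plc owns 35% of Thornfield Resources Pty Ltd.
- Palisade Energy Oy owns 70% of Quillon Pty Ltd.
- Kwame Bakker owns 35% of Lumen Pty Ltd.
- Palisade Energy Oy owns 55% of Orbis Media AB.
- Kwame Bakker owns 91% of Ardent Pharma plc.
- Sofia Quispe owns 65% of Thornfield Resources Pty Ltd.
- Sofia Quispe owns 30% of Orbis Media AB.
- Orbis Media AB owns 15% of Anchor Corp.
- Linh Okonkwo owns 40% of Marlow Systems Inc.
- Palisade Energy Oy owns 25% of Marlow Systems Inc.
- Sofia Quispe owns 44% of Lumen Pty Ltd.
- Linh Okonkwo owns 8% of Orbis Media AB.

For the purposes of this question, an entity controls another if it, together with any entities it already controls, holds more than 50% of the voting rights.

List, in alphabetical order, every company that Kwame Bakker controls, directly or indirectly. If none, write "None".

Anchor Corp, Ardent Pharma plc, Marlow Systems Inc, Orbis Media AB, Palisade Energy Oy, Quillon Pty Ltd

Kwame holds 64% of Palisade, so Kwame controls Palisade.
Kwame holds 91% of Ardent, so Kwame controls Ardent.
Palisade and Kwame together hold 25% + 33% = 58% of Marlow, so Kwame controls Marlow.
Kwame and Palisade together hold 30% + 70% = 100% of Quillon, so Kwame controls Quillon.
Palisade and Kwame together hold 55% + 5% = 60% of Orbis, so Kwame controls Orbis.
Orbis and Ardent and Palisade together hold 15% + 56% + 27% = 98% of Anchor, so Kwame controls Anchor.
No other company's threshold is met.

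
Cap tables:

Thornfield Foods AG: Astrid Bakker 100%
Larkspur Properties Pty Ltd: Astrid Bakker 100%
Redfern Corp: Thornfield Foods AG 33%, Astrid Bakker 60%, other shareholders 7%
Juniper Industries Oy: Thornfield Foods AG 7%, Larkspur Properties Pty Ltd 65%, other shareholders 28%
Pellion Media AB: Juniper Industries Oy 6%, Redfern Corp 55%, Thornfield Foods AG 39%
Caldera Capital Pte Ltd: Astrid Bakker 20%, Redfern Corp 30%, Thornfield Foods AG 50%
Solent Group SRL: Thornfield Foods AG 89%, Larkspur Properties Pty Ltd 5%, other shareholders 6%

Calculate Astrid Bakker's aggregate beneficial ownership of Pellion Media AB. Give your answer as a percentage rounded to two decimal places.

94.47%

Astrid reaches Pellion along 5 paths.
Via Thornfield → Juniper: 100% × 7% × 6% = 0.42%.
Via Larkspur → Juniper: 100% × 65% × 6% = 3.9%.
Via Thornfield → Redfern: 100% × 33% × 55% = 18.15%.
Via Redfern: 60% × 55% = 33%.
Via Thornfield: 100% × 39% = 39%.
Total: 0.42% + 3.9% + 18.15% + 33% + 39% = 94.47%.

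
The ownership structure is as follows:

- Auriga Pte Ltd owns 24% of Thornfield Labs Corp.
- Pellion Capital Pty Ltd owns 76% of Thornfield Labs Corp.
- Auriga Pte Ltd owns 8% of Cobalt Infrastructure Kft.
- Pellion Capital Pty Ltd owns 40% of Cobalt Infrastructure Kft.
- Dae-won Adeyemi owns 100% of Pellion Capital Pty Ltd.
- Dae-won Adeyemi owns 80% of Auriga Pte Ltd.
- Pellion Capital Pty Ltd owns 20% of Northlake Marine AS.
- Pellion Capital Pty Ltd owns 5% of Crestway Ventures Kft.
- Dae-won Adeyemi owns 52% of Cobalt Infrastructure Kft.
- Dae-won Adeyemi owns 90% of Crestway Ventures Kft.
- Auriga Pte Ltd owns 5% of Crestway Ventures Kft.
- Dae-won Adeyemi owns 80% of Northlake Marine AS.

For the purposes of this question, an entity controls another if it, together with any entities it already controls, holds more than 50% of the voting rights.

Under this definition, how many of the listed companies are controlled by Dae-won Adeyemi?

6

Dae-won holds 100% of Pellion, so Dae-won controls Pellion.
Dae-won holds 80% of Auriga, so Dae-won controls Auriga.
Pellion and Dae-won together hold 20% + 80% = 100% of Northlake, so Dae-won controls Northlake.
Pellion and Dae-won and Auriga together hold 5% + 90% + 5% = 100% of Crestway, so Dae-won controls Crestway.
Auriga and Dae-won and Pellion together hold 8% + 52% + 40% = 100% of Cobalt, so Dae-won controls Cobalt.
Auriga and Pellion together hold 24% + 76% = 100% of Thornfield, so Dae-won controls Thornfield.
Dae-won controls 6 companies.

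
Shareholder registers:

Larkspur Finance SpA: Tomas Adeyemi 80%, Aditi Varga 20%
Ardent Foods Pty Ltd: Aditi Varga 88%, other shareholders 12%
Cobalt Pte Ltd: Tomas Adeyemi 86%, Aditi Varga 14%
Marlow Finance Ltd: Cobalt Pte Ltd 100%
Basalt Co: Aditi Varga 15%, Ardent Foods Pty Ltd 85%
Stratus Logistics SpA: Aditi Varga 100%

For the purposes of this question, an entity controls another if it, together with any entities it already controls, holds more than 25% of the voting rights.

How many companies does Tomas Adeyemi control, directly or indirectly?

3

Tomas holds 80% of Larkspur, so Tomas controls Larkspur.
Tomas holds 86% of Cobalt, so Tomas controls Cobalt.
Cobalt holds 100% of Marlow, so Tomas controls Marlow.
No other company's threshold is met.
Tomas controls 3 companies.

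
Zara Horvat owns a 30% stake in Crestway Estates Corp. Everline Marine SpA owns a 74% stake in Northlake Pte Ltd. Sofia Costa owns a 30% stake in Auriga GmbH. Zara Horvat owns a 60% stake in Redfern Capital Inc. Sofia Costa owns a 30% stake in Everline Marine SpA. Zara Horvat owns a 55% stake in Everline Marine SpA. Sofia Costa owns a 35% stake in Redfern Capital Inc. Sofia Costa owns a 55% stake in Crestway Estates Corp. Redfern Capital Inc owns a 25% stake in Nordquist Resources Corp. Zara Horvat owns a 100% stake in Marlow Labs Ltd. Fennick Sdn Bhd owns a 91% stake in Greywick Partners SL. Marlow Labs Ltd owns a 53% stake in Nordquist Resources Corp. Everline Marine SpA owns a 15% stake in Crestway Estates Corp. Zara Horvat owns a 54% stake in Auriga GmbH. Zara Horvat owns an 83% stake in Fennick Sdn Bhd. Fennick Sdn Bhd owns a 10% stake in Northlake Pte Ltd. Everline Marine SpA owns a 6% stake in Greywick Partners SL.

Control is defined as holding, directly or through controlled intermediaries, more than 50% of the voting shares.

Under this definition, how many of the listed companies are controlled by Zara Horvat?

Zara holds 55% of Everline, so Zara controls Everline.
Zara holds 60% of Redfern, so Zara controls Redfern.
Zara holds 83% of Fennick, so Zara controls Fennick.
Zara holds 54% of Auriga, so Zara controls Auriga.
Zara holds 100% of Marlow, so Zara controls Marlow.
Marlow and Redfern together hold 53% + 25% = 78% of Nordquist, so Zara controls Nordquist.
Fennick and Everline together hold 10% + 74% = 84% of Northlake, so Zara controls Northlake.
Fennick and Everline together hold 91% + 6% = 97% of Greywick, so Zara controls Greywick.
No other company's threshold is met.
Zara controls 8 companies.

8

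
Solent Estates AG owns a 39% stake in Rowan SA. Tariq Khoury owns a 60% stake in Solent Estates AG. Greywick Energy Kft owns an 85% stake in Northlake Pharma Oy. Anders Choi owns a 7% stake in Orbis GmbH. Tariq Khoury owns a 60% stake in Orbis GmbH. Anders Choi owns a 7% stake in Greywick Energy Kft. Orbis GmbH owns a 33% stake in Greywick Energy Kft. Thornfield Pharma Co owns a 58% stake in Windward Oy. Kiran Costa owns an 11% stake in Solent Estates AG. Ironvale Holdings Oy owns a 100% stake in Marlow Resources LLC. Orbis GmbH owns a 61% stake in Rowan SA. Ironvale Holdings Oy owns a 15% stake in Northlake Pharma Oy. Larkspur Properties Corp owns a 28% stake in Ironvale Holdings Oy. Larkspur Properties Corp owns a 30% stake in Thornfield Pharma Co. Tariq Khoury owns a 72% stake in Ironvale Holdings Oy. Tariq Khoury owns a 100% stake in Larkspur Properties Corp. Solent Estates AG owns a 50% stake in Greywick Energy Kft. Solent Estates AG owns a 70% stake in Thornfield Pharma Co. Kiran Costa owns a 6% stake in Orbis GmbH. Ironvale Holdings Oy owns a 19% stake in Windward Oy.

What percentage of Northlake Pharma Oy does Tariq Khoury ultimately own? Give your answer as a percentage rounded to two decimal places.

57.33%

Tariq reaches Northlake along 4 paths.
Via Orbis → Greywick: 60% × 33% × 85% = 16.83%.
Via Solent → Greywick: 60% × 50% × 85% = 25.5%.
Via Ironvale: 72% × 15% = 10.8%.
Via Larkspur → Ironvale: 100% × 28% × 15% = 4.2%.
Total: 16.83% + 25.5% + 10.8% + 4.2% = 57.33%.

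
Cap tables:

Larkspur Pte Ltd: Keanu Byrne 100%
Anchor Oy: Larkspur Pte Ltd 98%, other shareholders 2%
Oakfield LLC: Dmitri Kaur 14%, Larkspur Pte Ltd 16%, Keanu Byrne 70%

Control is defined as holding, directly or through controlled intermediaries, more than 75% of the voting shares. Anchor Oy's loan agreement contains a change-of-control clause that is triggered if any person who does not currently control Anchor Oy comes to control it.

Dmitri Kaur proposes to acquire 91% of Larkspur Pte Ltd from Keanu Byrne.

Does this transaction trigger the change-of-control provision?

The purchase adds only to Dmitri's holdings (Keanu's stake shrinks), so Dmitri is the only person who could newly come to control Anchor.
Dmitri's largest direct stake is 14% in Oakfield, which does not meet the threshold, so Dmitri controls no company.
Neither Dmitri nor any entity Dmitri controls holds any voting interest in Anchor.
So before the transaction, Dmitri does not control Anchor.
After the purchase, Dmitri holds 91% of Larkspur directly, and Keanu's stake falls to 9%.
Dmitri holds 91% of Larkspur, so Dmitri controls Larkspur.
Larkspur holds 98% of Anchor, so Dmitri controls Anchor.
Dmitri did not control Anchor before and does after, so the clause is triggered.

Yes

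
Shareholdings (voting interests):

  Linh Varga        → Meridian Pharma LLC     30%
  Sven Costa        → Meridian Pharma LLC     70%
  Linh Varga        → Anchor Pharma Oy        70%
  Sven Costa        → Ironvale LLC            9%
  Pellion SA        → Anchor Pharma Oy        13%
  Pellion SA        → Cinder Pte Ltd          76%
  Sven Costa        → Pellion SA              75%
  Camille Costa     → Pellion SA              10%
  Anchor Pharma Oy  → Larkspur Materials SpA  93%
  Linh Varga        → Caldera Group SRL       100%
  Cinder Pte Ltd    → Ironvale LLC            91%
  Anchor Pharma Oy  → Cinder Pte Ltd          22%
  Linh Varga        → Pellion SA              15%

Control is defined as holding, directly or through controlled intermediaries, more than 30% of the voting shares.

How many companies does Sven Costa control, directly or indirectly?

4

Sven holds 70% of Meridian, so Sven controls Meridian.
Sven holds 75% of Pellion, so Sven controls Pellion.
Pellion holds 76% of Cinder, so Sven controls Cinder.
Cinder and Sven together hold 91% + 9% = 100% of Ironvale, so Sven controls Ironvale.
No other company's threshold is met.
Sven controls 4 companies.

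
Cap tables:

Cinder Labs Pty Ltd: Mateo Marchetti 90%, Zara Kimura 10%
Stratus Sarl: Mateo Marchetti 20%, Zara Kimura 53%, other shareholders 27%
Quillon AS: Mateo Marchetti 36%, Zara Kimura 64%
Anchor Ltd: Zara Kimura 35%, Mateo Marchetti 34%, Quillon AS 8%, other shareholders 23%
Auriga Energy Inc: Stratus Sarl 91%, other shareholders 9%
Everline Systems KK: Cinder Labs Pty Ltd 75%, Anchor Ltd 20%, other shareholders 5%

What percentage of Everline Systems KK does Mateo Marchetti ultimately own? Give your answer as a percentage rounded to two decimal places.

74.88%

Mateo reaches Everline along 3 paths.
Via Cinder: 90% × 75% = 67.5%.
Via Anchor: 34% × 20% = 6.8%.
Via Quillon → Anchor: 36% × 8% × 20% = 0.576%.
Total: 67.5% + 6.8% + 0.576% = 74.876%.
Rounded: 74.88%.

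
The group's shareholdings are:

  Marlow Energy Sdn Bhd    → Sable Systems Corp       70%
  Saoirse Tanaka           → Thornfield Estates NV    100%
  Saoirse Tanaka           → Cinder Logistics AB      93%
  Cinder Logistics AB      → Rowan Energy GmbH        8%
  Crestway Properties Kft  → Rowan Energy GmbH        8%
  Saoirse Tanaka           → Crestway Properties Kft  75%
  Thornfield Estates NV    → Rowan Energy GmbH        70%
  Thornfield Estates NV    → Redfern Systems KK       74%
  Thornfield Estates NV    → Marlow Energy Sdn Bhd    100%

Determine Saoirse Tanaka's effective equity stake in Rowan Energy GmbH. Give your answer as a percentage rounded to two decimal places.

83.44%

Saoirse reaches Rowan along 3 paths.
Via Crestway: 75% × 8% = 6%.
Via Cinder: 93% × 8% = 7.44%.
Via Thornfield: 100% × 70% = 70%.
Total: 6% + 7.44% + 70% = 83.44%.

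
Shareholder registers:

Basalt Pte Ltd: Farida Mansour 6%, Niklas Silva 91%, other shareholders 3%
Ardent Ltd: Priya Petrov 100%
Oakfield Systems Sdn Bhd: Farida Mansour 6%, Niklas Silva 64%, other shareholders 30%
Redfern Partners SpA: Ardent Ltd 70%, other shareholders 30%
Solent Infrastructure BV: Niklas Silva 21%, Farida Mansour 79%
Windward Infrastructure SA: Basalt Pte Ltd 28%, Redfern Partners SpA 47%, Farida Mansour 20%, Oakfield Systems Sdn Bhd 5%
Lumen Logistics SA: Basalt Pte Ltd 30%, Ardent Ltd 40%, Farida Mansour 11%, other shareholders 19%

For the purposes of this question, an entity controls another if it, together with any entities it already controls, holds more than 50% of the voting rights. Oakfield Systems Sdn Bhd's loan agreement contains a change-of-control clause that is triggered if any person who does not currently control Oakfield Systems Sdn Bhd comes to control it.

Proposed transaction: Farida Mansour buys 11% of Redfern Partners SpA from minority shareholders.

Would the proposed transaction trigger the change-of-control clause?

The purchase changes only Farida's holdings, so Farida is the only person who could newly come to control Oakfield.
Farida holds 79% of Solent, so Farida controls Solent.
In Oakfield, Farida's side holds only 6%, not > 50%.
So before the transaction, Farida does not control Oakfield.
After the purchase, Farida holds 11% of Redfern directly.
Farida's side now holds 11% of Redfern, not > 50%, so Farida still does not control Redfern.
After the transaction, Farida's side holds 6% of Oakfield, not > 50%, so Farida still does not control Oakfield.
No new person acquires control, so the clause is not triggered.

No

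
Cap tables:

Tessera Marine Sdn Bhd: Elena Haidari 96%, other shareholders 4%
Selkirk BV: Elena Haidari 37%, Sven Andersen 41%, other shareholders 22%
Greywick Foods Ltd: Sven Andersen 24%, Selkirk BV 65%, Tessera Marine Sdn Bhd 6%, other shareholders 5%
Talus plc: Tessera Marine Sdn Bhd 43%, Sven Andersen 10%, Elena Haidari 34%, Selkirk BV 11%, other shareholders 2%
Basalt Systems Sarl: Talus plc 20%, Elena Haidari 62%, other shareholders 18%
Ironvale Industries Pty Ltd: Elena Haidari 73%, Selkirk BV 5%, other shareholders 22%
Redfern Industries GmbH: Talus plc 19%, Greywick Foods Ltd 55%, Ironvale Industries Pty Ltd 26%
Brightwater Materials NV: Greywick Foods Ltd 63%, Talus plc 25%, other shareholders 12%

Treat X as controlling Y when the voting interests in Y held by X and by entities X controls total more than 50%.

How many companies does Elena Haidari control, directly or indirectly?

Elena holds 96% of Tessera, so Elena controls Tessera.
Tessera and Elena together hold 43% + 34% = 77% of Talus, so Elena controls Talus.
Talus and Elena together hold 20% + 62% = 82% of Basalt, so Elena controls Basalt.
Elena holds 73% of Ironvale, so Elena controls Ironvale.
No other company's threshold is met.
Elena controls 4 companies.

4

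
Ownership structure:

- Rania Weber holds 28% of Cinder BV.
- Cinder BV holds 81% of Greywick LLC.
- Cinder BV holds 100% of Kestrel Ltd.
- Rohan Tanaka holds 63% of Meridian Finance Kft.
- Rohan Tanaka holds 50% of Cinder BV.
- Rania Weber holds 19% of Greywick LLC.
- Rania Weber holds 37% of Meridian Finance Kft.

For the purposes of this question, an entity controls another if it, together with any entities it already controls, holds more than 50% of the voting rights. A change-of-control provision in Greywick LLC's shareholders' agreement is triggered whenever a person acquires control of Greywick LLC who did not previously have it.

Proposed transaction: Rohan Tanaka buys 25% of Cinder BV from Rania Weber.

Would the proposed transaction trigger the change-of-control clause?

Yes

The purchase adds only to Rohan's holdings (Rania's stake shrinks), so Rohan is the only person who could newly come to control Greywick.
Rohan holds 63% of Meridian, so Rohan controls Meridian.
Neither Rohan nor any entity Rohan controls holds any voting interest in Greywick.
So before the transaction, Rohan does not control Greywick.
After the purchase, Rohan's direct stake in Cinder rises to 50% + 25% = 75%, and Rania's stake falls to 3%.
Rohan holds 75% of Cinder, so Rohan controls Cinder.
Cinder holds 81% of Greywick, so Rohan controls Greywick.
Rohan did not control Greywick before and does after, so the clause is triggered.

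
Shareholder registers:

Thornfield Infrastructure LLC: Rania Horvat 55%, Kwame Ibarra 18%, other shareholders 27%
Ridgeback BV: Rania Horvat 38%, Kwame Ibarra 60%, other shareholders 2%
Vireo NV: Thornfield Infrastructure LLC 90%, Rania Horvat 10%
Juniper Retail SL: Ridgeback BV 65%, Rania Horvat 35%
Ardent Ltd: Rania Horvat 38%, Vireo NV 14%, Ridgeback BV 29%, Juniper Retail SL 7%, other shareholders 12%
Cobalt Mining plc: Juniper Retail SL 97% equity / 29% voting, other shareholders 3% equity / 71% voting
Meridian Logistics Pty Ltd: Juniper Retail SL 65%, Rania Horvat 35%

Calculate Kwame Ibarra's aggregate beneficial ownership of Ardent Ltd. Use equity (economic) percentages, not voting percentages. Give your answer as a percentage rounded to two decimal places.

Kwame reaches Ardent along 3 paths.
Via Thornfield → Vireo: 18% × 90% × 14% = 2.268%.
Via Ridgeback: 60% × 29% = 17.4%.
Via Ridgeback → Juniper: 60% × 65% × 7% = 2.73%.
Total: 2.268% + 17.4% + 2.73% = 22.398%.
Rounded: 22.40%.

22.40%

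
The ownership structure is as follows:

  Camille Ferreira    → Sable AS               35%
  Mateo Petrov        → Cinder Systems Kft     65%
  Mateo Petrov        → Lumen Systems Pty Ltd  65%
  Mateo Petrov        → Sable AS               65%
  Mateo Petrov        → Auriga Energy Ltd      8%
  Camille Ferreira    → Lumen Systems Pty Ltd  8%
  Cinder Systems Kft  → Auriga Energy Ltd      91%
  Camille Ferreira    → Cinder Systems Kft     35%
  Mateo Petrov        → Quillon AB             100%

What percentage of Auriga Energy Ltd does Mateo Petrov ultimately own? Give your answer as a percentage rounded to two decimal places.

Mateo reaches Auriga along 2 paths.
Via Cinder: 65% × 91% = 59.15%.
Direct stake: 8% = 8%.
Total: 59.15% + 8% = 67.15%.

67.15%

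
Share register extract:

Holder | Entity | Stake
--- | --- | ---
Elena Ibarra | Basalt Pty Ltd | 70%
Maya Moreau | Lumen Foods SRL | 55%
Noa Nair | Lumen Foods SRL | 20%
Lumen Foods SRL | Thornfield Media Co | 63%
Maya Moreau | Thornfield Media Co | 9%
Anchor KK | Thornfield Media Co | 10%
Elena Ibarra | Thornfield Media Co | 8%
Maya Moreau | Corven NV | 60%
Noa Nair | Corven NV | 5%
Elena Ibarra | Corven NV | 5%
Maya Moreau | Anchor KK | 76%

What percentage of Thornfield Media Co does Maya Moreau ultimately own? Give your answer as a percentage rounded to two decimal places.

Maya reaches Thornfield along 3 paths.
Via Lumen: 55% × 63% = 34.65%.
Via Anchor: 76% × 10% = 7.6%.
Direct stake: 9% = 9%.
Total: 34.65% + 7.6% + 9% = 51.25%.

51.25%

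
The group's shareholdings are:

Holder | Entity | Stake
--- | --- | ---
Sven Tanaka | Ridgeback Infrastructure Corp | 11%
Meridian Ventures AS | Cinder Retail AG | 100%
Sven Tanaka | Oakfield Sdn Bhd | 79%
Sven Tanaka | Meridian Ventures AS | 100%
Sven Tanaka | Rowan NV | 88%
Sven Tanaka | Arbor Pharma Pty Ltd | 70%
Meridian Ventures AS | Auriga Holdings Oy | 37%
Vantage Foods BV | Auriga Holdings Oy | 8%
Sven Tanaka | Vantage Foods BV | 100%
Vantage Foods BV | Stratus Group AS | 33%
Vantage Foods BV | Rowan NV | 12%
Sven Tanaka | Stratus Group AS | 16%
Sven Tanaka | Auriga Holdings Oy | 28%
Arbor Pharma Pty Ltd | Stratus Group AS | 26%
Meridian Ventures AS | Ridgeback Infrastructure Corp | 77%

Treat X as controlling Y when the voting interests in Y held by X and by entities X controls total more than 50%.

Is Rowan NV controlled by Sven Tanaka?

Yes

Sven holds 100% of Vantage, so Sven controls Vantage.
Sven and Vantage together hold 88% + 12% = 100% of Rowan, so Sven controls Rowan.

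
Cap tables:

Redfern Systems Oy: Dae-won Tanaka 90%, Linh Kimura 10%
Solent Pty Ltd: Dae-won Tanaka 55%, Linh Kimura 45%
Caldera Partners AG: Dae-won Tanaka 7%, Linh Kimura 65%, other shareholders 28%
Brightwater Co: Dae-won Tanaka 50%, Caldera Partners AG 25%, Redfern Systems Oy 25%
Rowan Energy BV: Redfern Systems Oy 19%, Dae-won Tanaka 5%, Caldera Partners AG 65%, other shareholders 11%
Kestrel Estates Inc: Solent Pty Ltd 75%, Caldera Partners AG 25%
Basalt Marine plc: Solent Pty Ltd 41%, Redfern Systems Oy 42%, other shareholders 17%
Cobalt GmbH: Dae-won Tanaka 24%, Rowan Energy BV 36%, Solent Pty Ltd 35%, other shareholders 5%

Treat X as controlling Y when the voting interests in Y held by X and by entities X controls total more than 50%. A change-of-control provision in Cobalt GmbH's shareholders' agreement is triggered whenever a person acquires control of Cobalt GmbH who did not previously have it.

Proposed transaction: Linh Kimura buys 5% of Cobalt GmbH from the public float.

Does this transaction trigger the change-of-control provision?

No

The purchase changes only Linh's holdings, so Linh is the only person who could newly come to control Cobalt.
Linh holds 65% of Caldera, so Linh controls Caldera.
Caldera holds 65% of Rowan, so Linh controls Rowan.
In Cobalt, Linh's side holds only 36%, not > 50%.
So before the transaction, Linh does not control Cobalt.
After the purchase, Linh holds 5% of Cobalt directly.
After the transaction, Linh's side holds 36% + 5% = 41% of Cobalt, not > 50%, so Linh still does not control Cobalt.
No new person acquires control, so the clause is not triggered.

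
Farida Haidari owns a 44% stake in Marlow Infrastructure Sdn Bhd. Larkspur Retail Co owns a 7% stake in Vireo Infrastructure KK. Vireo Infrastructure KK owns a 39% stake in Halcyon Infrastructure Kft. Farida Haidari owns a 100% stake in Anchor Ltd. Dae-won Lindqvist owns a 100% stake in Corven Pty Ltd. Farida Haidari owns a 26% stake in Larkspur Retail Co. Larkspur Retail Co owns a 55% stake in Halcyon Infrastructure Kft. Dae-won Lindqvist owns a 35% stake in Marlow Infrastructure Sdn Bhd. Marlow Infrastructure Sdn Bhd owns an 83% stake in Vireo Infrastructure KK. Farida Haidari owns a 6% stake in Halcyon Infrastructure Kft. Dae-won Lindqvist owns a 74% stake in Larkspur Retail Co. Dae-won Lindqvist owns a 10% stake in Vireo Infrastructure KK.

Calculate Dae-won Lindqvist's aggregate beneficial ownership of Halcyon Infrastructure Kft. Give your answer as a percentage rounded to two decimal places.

57.95%

Dae-won reaches Halcyon along 4 paths.
Via Larkspur → Vireo: 74% × 7% × 39% = 2.0202%.
Via Marlow → Vireo: 35% × 83% × 39% = 11.3295%.
Via Vireo: 10% × 39% = 3.9%.
Via Larkspur: 74% × 55% = 40.7%.
Total: 2.0202% + 11.3295% + 3.9% + 40.7% = 57.9497%.
Rounded: 57.95%.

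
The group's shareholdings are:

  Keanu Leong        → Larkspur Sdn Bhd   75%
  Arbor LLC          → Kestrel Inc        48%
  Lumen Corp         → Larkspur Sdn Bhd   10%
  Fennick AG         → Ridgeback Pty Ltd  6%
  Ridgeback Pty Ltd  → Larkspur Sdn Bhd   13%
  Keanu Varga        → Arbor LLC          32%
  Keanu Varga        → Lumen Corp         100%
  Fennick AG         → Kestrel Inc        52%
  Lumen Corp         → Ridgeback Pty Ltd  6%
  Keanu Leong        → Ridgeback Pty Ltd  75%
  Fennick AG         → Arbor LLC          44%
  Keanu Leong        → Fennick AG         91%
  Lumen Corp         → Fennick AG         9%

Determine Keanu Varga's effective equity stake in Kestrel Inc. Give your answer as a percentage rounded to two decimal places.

21.94%

Keanu Varga reaches Kestrel along 3 paths.
Via Arbor: 32% × 48% = 15.36%.
Via Lumen → Fennick → Arbor: 100% × 9% × 44% × 48% = 1.9008%.
Via Lumen → Fennick: 100% × 9% × 52% = 4.68%.
Total: 15.36% + 1.9008% + 4.68% = 21.9408%.
Rounded: 21.94%.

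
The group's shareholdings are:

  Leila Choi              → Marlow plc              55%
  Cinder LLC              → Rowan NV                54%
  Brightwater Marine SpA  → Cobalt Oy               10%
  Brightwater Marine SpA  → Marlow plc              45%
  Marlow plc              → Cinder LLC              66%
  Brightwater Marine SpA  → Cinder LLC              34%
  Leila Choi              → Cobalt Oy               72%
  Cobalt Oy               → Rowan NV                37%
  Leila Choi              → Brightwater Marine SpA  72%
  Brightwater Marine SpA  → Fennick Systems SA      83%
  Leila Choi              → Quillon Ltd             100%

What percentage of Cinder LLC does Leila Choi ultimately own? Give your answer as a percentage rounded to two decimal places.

Leila reaches Cinder along 3 paths.
Via Brightwater: 72% × 34% = 24.48%.
Via Marlow: 55% × 66% = 36.3%.
Via Brightwater → Marlow: 72% × 45% × 66% = 21.384%.
Total: 24.48% + 36.3% + 21.384% = 82.164%.
Rounded: 82.16%.

82.16%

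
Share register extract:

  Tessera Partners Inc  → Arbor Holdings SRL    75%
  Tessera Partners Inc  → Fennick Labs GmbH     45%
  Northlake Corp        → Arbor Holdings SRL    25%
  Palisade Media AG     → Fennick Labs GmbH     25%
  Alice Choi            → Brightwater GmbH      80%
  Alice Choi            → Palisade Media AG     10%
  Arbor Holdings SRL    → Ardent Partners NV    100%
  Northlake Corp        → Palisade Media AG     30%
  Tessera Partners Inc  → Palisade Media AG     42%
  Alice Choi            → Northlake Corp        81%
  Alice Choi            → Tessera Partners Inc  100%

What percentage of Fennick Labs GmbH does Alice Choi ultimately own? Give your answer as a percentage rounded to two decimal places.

64.08%

Alice reaches Fennick along 4 paths.
Via Palisade: 10% × 25% = 2.5%.
Via Northlake → Palisade: 81% × 30% × 25% = 6.075%.
Via Tessera → Palisade: 100% × 42% × 25% = 10.5%.
Via Tessera: 100% × 45% = 45%.
Total: 2.5% + 6.075% + 10.5% + 45% = 64.075%.
Rounded: 64.08%.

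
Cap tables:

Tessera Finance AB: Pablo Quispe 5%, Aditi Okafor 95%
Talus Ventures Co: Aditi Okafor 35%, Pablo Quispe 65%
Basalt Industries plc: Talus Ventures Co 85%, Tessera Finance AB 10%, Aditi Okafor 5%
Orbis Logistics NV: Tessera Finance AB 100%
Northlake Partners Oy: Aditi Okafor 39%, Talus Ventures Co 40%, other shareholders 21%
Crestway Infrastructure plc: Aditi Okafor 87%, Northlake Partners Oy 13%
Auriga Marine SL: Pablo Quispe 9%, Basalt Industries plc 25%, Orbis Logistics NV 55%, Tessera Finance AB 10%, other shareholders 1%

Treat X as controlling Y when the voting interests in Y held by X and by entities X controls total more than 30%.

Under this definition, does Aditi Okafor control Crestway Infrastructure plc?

Yes

Aditi holds 35% of Talus, so Aditi controls Talus.
Aditi and Talus together hold 39% + 40% = 79% of Northlake, so Aditi controls Northlake.
Aditi and Northlake together hold 87% + 13% = 100% of Crestway, so Aditi controls Crestway.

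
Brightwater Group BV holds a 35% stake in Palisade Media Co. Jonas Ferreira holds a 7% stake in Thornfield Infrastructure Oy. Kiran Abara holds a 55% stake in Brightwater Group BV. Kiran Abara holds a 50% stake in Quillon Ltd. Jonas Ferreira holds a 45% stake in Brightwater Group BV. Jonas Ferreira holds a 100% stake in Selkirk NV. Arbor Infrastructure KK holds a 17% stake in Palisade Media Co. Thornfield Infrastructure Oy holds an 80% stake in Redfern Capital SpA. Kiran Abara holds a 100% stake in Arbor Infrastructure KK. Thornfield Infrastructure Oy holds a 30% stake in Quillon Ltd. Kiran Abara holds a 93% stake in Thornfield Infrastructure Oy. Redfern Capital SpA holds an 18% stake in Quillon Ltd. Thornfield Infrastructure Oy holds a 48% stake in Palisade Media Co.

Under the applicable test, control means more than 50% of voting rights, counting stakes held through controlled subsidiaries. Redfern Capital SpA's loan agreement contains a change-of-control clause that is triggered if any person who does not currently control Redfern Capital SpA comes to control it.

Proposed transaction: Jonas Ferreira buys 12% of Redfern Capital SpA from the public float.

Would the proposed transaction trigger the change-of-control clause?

No

The purchase changes only Jonas's holdings, so Jonas is the only person who could newly come to control Redfern.
Jonas holds 100% of Selkirk, so Jonas controls Selkirk.
Neither Jonas nor any entity Jonas controls holds any voting interest in Redfern.
So before the transaction, Jonas does not control Redfern.
After the purchase, Jonas holds 12% of Redfern directly.
After the transaction, Jonas's side holds 12% of Redfern, not > 50%, so Jonas still does not control Redfern.
No new person acquires control, so the clause is not triggered.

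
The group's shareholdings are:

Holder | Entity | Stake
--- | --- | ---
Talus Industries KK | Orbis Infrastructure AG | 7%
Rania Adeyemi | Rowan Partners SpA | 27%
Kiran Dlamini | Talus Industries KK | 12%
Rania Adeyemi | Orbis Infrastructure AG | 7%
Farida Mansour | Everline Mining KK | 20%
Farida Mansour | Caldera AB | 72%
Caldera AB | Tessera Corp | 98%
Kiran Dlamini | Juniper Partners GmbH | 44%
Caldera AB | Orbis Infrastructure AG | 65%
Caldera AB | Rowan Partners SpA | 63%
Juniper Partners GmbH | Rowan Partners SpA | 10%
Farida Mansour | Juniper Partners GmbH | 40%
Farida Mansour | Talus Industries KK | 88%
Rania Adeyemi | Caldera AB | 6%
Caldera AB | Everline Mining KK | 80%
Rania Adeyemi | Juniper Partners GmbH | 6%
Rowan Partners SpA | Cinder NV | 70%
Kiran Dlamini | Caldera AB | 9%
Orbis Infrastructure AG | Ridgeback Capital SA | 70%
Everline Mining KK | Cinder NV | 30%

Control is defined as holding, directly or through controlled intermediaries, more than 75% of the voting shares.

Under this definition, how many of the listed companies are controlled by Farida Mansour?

Farida holds 88% of Talus, so Farida controls Talus.
No other company's threshold is met.
Farida controls 1 company.

1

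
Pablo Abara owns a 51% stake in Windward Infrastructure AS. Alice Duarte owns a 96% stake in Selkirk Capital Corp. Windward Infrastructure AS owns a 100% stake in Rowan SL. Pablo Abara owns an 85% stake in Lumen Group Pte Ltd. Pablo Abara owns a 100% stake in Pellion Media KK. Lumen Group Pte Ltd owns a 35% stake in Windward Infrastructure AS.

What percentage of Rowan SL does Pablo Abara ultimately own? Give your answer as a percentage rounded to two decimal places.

Pablo reaches Rowan along 2 paths.
Via Lumen → Windward: 85% × 35% × 100% = 29.75%.
Via Windward: 51% × 100% = 51%.
Total: 29.75% + 51% = 80.75%.

80.75%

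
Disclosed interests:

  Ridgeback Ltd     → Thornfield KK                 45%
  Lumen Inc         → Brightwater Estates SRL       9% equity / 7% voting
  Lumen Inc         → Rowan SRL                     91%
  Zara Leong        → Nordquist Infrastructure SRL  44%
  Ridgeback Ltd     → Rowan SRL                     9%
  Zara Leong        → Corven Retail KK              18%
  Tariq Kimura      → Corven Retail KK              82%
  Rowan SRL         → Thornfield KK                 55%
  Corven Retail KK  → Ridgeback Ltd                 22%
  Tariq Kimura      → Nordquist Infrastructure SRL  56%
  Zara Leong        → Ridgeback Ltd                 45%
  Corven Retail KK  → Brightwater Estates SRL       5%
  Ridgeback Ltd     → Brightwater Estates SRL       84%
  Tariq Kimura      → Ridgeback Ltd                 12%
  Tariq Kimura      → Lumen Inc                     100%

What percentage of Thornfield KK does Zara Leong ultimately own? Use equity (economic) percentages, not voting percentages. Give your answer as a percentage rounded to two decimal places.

Zara reaches Thornfield along 4 paths.
Via Ridgeback: 45% × 45% = 20.25%.
Via Corven → Ridgeback: 18% × 22% × 45% = 1.782%.
Via Ridgeback → Rowan: 45% × 9% × 55% = 2.2275%.
Via Corven → Ridgeback → Rowan: 18% × 22% × 9% × 55% = 0.19602%.
Total: 20.25% + 1.782% + 2.2275% + 0.19602% = 24.45552%.
Rounded: 24.46%.

24.46%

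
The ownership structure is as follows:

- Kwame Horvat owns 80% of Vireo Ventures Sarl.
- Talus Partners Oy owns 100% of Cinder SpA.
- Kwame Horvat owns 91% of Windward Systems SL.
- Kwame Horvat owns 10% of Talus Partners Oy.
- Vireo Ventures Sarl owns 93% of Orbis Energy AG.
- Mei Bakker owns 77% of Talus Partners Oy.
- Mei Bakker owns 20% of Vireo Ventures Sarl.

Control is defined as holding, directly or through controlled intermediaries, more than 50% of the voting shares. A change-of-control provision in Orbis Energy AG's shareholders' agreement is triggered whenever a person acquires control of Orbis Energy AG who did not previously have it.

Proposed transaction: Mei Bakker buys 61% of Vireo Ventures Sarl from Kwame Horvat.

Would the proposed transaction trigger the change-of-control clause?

Yes

The purchase adds only to Mei's holdings (Kwame's stake shrinks), so Mei is the only person who could newly come to control Orbis.
Mei holds 77% of Talus, so Mei controls Talus.
Talus holds 100% of Cinder, so Mei controls Cinder.
Neither Mei nor any entity Mei controls holds any voting interest in Orbis.
So before the transaction, Mei does not control Orbis.
After the purchase, Mei's direct stake in Vireo rises to 20% + 61% = 81%, and Kwame's stake falls to 19%.
Mei holds 81% of Vireo, so Mei controls Vireo.
Vireo holds 93% of Orbis, so Mei controls Orbis.
Mei did not control Orbis before and does after, so the clause is triggered.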